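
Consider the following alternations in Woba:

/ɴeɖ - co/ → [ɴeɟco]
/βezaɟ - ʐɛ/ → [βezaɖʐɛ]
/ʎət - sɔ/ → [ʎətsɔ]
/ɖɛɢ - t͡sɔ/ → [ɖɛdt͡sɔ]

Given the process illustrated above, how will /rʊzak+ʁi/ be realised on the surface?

[rʊzaqʁi]

The data show regressive place assimilation: /ɖ/ → [ɟ] before /c/; /ɟ/ → [ɖ] before /ʐ/; /ɢ/ → [d] before /t͡s/. In each pair only place changes, matching the following consonant, while manner and voice stay constant.
No alternation appears in [ʎətsɔ]: there the adjacent consonants already agree in place (/t/ and /s/ are both alveolar), so this form is consistent with the same rule.
The rule targets /k/ (voiceless velar stop), which sits before the trigger /ʁ/ (uvular).
Changing only its place to uvular gives [q] — the voiceless uvular stop.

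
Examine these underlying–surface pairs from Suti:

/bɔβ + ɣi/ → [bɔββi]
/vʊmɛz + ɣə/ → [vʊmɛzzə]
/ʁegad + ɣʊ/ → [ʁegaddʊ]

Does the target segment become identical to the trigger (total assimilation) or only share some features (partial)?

total assimilation

Underlying /ɣ/ is realised as [d] next to /d/; /d/ itself does not change.
The output [d] is identical to the trigger /d/ — every feature (place, manner, voicing) has been copied — so this is total assimilation.
The remaining alternations confirm this: /ɣ/ → [β] after /β/; /ɣ/ → [z] after /z/ — in each case the output is a copy of the preceding consonant.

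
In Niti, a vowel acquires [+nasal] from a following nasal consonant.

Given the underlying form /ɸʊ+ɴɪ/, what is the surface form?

/ʊ/ sits next to the nasal /ɴ/ and is therefore nasalised to [ʊ̃].

[ɸʊ̃ɴɪ]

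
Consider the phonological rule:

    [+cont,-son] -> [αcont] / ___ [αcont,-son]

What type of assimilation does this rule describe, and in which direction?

The rule copies [cont] (continuancy) from the environment onto the target fricatives; since [±cont] encodes the stop/fricative manner contrast, the assimilating dimension is manner.
The conditioning segment sits to the right of the focus bar, meaning the trigger follows the segment that changes — regressive assimilation.

regressive manner assimilation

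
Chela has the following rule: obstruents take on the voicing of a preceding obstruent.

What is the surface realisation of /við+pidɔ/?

[viðbidɔ]

/p/ is a voiceless bilabial stop. The preceding trigger /ð/ is voiced, so /p/ must become voiced as well.
The voiced bilabial stop is [b], so /p/ → [b].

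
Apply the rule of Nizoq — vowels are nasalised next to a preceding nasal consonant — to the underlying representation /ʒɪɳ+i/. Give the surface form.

[ʒɪɳĩ]

/i/ sits next to the nasal /ɳ/ and is therefore nasalised to [ĩ].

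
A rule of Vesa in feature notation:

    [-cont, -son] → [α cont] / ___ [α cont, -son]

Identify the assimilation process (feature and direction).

The shared variable α links the value of [cont] on the target to that of the neighbouring obstruent. [cont] distinguishes stops from fricatives — a manner-of-articulation feature — so this is manner assimilation.
The conditioning segment sits to the right of the focus bar, meaning the trigger follows the segment that changes — regressive assimilation.

regressive manner assimilation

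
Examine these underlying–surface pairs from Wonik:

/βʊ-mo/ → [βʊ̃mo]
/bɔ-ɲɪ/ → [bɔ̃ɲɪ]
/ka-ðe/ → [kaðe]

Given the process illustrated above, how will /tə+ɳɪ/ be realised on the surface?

The data show regressive nasality assimilation (vowel nasalisation): /ʊ/ → [ʊ̃] before /m/; /ɔ/ → [ɔ̃] before /ɲ/ — a vowel is nasalised by an immediately following nasal consonant.
No change occurs in [kaðe] because the vowel at the boundary is adjacent to an oral consonant, not a nasal (/a/ next to /ð/).
The vowel /ə/ is adjacent to the following nasal /ɳ/, so it acquires [+nasal] and surfaces as [ə̃].

[tə̃ɳɪ]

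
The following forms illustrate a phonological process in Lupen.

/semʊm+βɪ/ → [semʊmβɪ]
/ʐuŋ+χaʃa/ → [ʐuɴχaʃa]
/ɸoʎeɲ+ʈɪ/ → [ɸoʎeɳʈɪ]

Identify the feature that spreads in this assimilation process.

Underlying /ŋ/ is realised as [ɴ] next to /χ/; /χ/ itself does not change.
The change velar → uvular matches the place of the following /χ/, identifying this as place assimilation.
The other alternating form patterns the same way: /ɲ/ → [ɳ] before /ʈ/ (palatal → retroflex, matching retroflex) — only place changes, and always toward the following segment.
No alternation appears in [semʊmβɪ]: there the adjacent consonants already agree in place (/m/ and /β/ are both bilabial), so this form is consistent with the same rule.

place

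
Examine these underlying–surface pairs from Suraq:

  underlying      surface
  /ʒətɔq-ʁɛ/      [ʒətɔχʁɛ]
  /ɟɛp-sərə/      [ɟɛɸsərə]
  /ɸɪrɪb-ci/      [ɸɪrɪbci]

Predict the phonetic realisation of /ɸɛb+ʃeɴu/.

The data show regressive manner assimilation: /q/ → [χ] before /ʁ/; /p/ → [ɸ] before /s/. In each pair only manner changes, matching the following consonant, while place and voice stay constant.
Nothing changes in [ɸɪrɪbci]: there the adjacent consonants already agree in manner (/b/ and /c/ are both stops), so this form is consistent with the same rule.
The rule targets /b/ (voiced bilabial stop), which sits before the trigger /ʃ/ (fricative).
The voiced bilabial fricative is [β], so /b/ → [β].

[ɸɛβʃeɴu]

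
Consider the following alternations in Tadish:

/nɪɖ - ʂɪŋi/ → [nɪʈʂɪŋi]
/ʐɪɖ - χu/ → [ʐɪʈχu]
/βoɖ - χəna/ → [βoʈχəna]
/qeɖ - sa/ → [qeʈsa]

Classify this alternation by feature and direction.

regressive voicing assimilation

Underlying /ɖ/ is realised as [ʈ] next to /ʂ/; /ʂ/ itself does not change.
/ɖ/ is voiced while /ʂ/ is voiceless; the output [ʈ] is voiceless, matching the trigger — so the feature that spreads is voicing.
Place and manner are unchanged, so the assimilation is partial, not total.
The same holds elsewhere in the data: /ɖ/ → [ʈ] before /χ/ (voiced → voiceless, matching voiceless); /ɖ/ → [ʈ] before /s/ (voiced → voiceless, matching voiceless) — only voicing changes, and always toward the following segment.
The trigger is the following segment, so the direction is regressive (anticipatory).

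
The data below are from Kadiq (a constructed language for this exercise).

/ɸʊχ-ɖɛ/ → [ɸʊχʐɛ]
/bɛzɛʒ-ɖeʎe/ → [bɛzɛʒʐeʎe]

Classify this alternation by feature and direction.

progressive manner assimilation

Comparing underlying and surface forms, /ɖ/ → [ʐ] is the alternation; the neighbouring /χ/ is constant.
The change stop → fricative matches the manner of the preceding /χ/, identifying this as manner assimilation.
Place and voice are unchanged, so the assimilation is partial, not total.
The same holds elsewhere in the data: /ɖ/ → [ʐ] after /ʒ/ (stop → fricative, matching a fricative) — only manner changes, and always toward the preceding segment.
The trigger is the preceding segment, so the direction is progressive (perseverative).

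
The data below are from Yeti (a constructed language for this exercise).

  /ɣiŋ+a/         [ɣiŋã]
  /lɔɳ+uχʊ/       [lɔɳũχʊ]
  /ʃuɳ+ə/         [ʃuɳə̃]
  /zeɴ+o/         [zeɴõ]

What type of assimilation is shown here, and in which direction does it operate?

The vowel /a/ surfaces as nasalised [ã] next to the preceding nasal /ŋ/ — it has acquired the [+nasal] feature of its neighbour.
The other forms show the same pattern: /u/ → [ũ] after /ɳ/; /ə/ → [ə̃] after /ɳ/; /o/ → [õ] after /ɴ/ — each time a vowel is nasalised next to a preceding nasal.
Because the conditioning nasal is to the left of the vowel that changes, the process is progressive (perseverative).

progressive nasality assimilation (vowel nasalisation)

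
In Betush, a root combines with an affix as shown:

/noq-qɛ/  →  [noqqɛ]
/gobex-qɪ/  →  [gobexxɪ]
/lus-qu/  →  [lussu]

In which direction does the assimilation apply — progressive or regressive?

progressive

The segment that alternates is /q/, which surfaces as [x] when adjacent to /x/.
The output [x] is identical to the trigger /x/ — every feature (place, manner, voicing) has been copied — so this is total assimilation.
The remaining alternation confirms this: /q/ → [s] after /s/ — in each case the output is a copy of the preceding consonant.
In [noqqɛ] the two consonants at the boundary are already identical (/q/ + /q/), so the rule applies vacuously and nothing changes.
The trigger is the preceding segment, so the direction is progressive (perseverative).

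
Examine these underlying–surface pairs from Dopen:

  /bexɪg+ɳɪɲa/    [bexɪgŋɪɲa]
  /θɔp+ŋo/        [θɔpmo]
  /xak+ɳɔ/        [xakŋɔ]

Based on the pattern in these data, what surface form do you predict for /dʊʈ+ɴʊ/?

[dʊʈɳʊ]

The data show progressive place assimilation: /ɳ/ → [ŋ] after /g/; /ŋ/ → [m] after /p/; /ɳ/ → [ŋ] after /k/. In each pair only place changes, matching the preceding consonant, while manner and voice stay constant.
The rule targets /ɴ/ (voiced uvular nasal), which sits after the trigger /ʈ/ (retroflex).
Changing only its place to retroflex gives [ɳ] — the voiced retroflex nasal.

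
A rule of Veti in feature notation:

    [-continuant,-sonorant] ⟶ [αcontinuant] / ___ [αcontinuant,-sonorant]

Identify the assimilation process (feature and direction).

The rule copies [continuant] (continuancy) from the environment onto the target stops; since [±continuant] encodes the stop/fricative manner contrast, the assimilating dimension is manner.
Since the environment is written after the underscore, the trigger follows the target; the direction is regressive.

regressive manner assimilation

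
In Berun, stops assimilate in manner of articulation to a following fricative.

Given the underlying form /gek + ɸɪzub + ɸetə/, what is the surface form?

[gexɸɪzuβɸetə]

/k/ is a voiceless velar stop. The following trigger /ɸ/ is a fricative, so /k/ must become a fricative as well.
A voiceless velar fricative is [x], so the surface segment is [x].
At the second juncture, /b/ likewise becomes [β] adjacent to /ɸ/.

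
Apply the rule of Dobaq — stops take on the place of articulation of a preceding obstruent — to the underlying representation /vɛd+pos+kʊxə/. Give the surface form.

The rule targets /p/ (voiceless bilabial stop), which sits after the trigger /d/ (alveolar).
The voiceless alveolar stop is [t], so /p/ → [t].
The same rule applies at the second boundary: /k/ → [t] next to /s/.

[vɛdtostʊxə]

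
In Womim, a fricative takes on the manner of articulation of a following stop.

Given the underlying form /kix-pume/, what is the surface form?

/x/ is a voiceless velar fricative. The following trigger /p/ is a stop, so /x/ must become a stop as well.
Changing only its manner to stop gives [k] — the voiceless velar stop.

[kikpume]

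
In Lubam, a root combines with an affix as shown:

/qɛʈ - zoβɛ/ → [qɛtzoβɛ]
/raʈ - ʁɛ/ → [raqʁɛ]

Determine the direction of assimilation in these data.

regressive

Underlying /ʈ/ is realised as [t] next to /z/; /z/ itself does not change.
/ʈ/ is retroflex while /z/ is alveolar; the output [t] is alveolar, matching the trigger — so the feature that spreads is place.
Checking the remaining alternation: /ʈ/ → [q] before /ʁ/ (retroflex → uvular, matching uvular) — only place changes, and always toward the following segment.
The trigger is the following segment, so the direction is regressive (anticipatory).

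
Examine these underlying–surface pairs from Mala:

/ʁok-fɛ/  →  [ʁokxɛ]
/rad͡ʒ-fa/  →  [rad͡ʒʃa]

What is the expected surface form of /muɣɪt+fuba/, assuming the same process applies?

[muɣɪtsuba]

The data show progressive place assimilation: /f/ → [x] after /k/; /f/ → [ʃ] after /d͡ʒ/. In each pair only place changes, matching the preceding consonant, while manner and voice stay constant.
/f/ is a voiceless labiodental fricative. The preceding trigger /t/ is alveolar, so /f/ must become alveolar as well.
The voiceless alveolar fricative is [s], so /f/ → [s].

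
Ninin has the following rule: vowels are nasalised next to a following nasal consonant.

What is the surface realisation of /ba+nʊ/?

/a/ sits next to the nasal /n/ and is therefore nasalised to [ã].

[bãnʊ]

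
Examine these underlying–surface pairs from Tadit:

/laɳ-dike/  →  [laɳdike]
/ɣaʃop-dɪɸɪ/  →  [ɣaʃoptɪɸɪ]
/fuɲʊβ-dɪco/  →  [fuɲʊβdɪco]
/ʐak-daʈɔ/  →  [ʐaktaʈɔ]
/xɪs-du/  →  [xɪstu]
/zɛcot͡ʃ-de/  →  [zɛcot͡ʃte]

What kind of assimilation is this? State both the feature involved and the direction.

progressive voicing assimilation

Underlying /d/ is realised as [t] next to /p/; /p/ itself does not change.
The change voiced → voiceless matches the voicing of the preceding /p/, identifying this as voicing assimilation.
Place and manner are unchanged, so the assimilation is partial, not total.
The other alternating forms pattern the same way: /d/ → [t] after /k/ (voiced → voiceless, matching voiceless); /d/ → [t] after /s/ (voiced → voiceless, matching voiceless); /d/ → [t] after /t͡ʃ/ (voiced → voiceless, matching voiceless) — only voicing changes, and always toward the preceding segment.
Nothing changes in [laɳdike], [fuɲʊβdɪco]: there the adjacent consonants already agree in voicing (/d/ and /ɳ/ are both voiced; /d/ and /β/ are both voiced), so these forms are consistent with the same rule.
Since the segment that changes follows the conditioning segment, the assimilation is progressive.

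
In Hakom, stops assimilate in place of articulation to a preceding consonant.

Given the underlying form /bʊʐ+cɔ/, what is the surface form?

[bʊʐʈɔ]

/c/ is a voiceless palatal stop. The preceding trigger /ʐ/ is retroflex, so /c/ must become retroflex as well.
Changing only its place to retroflex gives [ʈ] — the voiceless retroflex stop.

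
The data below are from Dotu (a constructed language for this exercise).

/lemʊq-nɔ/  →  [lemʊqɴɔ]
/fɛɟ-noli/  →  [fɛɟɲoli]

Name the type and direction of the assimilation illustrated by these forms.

The segment that alternates is /n/, which surfaces as [ɴ] when adjacent to /q/.
The change alveolar → uvular matches the place of the preceding /q/, identifying this as place assimilation.
Manner and voice are unchanged, so the assimilation is partial, not total.
Checking the remaining alternation: /n/ → [ɲ] after /ɟ/ (alveolar → palatal, matching palatal) — only place changes, and always toward the preceding segment.
The trigger is the preceding segment, so the direction is progressive (perseverative).

progressive place assimilation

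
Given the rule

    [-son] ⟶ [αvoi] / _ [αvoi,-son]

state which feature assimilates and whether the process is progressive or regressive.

The shared variable α links the value of [voi] on the target to the same value on the neighbouring segment, so voicing is the feature that assimilates.
The conditioning segment sits to the right of the focus bar, meaning the trigger follows the segment that changes — regressive assimilation.

regressive voicing assimilation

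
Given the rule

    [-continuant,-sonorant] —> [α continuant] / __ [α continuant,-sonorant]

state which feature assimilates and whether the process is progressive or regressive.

regressive manner assimilation

The shared variable α links the value of [continuant] on the target to that of the neighbouring obstruent. [continuant] distinguishes stops from fricatives — a manner-of-articulation feature — so this is manner assimilation.
Since the environment is written after the underscore, the trigger follows the target; the direction is regressive.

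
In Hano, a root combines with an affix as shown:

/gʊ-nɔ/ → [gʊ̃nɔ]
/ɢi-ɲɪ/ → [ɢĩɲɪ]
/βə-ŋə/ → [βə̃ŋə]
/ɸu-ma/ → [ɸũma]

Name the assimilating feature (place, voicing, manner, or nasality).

nasality

The vowel /ʊ/ surfaces as nasalised [ʊ̃] next to the following nasal /n/ — it has acquired the [+nasal] feature of its neighbour.
Likewise in the remaining data: /i/ → [ĩ] before /ɲ/; /ə/ → [ə̃] before /ŋ/; /u/ → [ũ] before /m/ — each time a vowel is nasalised next to a following nasal.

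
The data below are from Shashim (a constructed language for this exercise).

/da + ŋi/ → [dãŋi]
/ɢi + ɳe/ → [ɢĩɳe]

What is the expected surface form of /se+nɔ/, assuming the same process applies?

[sẽnɔ]

The data show regressive nasality assimilation (vowel nasalisation): /a/ → [ã] before /ŋ/; /i/ → [ĩ] before /ɳ/ — a vowel is nasalised by an immediately following nasal consonant.
The vowel /e/ is adjacent to the following nasal /n/, so it acquires [+nasal] and surfaces as [ẽ].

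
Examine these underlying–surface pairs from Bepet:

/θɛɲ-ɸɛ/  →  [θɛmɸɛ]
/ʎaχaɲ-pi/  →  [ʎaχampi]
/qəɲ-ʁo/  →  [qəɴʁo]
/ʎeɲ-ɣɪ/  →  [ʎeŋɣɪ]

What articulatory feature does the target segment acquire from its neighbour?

place

Comparing underlying and surface forms, /ɲ/ → [m] is the alternation; the neighbouring /ɸ/ is constant.
The change palatal → bilabial matches the place of the following /ɸ/, identifying this as place assimilation.
The other alternating forms pattern the same way: /ɲ/ → [m] before /p/ (palatal → bilabial, matching bilabial); /ɲ/ → [ɴ] before /ʁ/ (palatal → uvular, matching uvular); /ɲ/ → [ŋ] before /ɣ/ (palatal → velar, matching velar) — only place changes, and always toward the following segment.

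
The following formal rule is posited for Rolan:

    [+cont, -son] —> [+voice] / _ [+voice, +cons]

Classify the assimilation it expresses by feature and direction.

The structural change is [+voice], and the conditioning segment [+voice, +cons] (a voiced consonant) is itself voiced, so the target comes to share the voicing of its neighbour — voicing assimilation.
Since the environment is written after the underscore, the trigger follows the target; the direction is regressive.

regressive voicing assimilation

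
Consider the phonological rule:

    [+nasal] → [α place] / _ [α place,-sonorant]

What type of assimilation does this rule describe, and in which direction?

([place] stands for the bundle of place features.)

regressive place assimilation

The rule copies the place features (abbreviated [place]) from the environment onto the target, so the assimilating feature is place.
The conditioning segment sits to the right of the focus bar, meaning the trigger follows the segment that changes — regressive assimilation.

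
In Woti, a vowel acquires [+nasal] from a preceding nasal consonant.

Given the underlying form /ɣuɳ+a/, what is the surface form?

[ɣuɳã]

/a/ sits next to the nasal /ɳ/ and is therefore nasalised to [ã].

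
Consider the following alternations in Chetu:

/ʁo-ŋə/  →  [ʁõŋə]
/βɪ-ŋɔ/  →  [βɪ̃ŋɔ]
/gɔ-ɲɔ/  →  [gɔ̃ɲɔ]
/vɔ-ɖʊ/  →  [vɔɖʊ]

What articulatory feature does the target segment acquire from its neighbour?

The vowel /o/ surfaces as nasalised [õ] next to the following nasal /ŋ/ — it has acquired the [+nasal] feature of its neighbour.
The other forms show the same pattern: /ɪ/ → [ɪ̃] before /ŋ/; /ɔ/ → [ɔ̃] before /ɲ/ — each time a vowel is nasalised next to a following nasal.
No change occurs in [vɔɖʊ] because the vowel at the boundary is adjacent to an oral consonant, not a nasal (/ɔ/ next to /ɖ/).

nasality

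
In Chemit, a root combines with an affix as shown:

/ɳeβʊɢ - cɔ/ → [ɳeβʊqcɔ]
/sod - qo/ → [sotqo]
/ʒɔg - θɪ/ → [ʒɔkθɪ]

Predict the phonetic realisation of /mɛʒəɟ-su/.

The data show regressive voicing assimilation: /ɢ/ → [q] before /c/; /d/ → [t] before /q/; /g/ → [k] before /θ/. In each pair only voicing changes, matching the following consonant, while place and manner stay constant.
/ɟ/ is a voiced palatal stop. The following trigger /s/ is voiceless, so /ɟ/ must become voiceless as well.
Changing only its voicing to voiceless gives [c] — the voiceless palatal stop.

[mɛʒəcsu]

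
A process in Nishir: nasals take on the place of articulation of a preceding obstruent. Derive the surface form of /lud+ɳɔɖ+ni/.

/ɳ/ is a voiced retroflex nasal. The preceding trigger /d/ is alveolar, so /ɳ/ must become alveolar as well.
A voiced alveolar nasal is [n], so the surface segment is [n].
The same rule applies at the second boundary: /n/ → [ɳ] next to /ɖ/.

[ludnɔɖɳi]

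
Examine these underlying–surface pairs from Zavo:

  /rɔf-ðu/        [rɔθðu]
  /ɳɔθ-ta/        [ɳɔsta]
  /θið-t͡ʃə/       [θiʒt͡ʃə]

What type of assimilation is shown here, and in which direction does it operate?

Comparing underlying and surface forms, /f/ → [θ] is the alternation; the neighbouring /ð/ is constant.
The change labiodental → dental matches the place of the following /ð/, identifying this as place assimilation.
Manner and voice are unchanged, so the assimilation is partial, not total.
The same holds elsewhere in the data: /θ/ → [s] before /t/ (dental → alveolar, matching alveolar); /ð/ → [ʒ] before /t͡ʃ/ (dental → postalveolar, matching postalveolar) — only place changes, and always toward the following segment.
The trigger is the following segment, so the direction is regressive (anticipatory).

regressive place assimilation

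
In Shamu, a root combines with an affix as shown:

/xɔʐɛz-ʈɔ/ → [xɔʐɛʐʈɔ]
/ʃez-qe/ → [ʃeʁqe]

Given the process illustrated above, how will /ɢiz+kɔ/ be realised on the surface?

The data show regressive place assimilation: /z/ → [ʐ] before /ʈ/; /z/ → [ʁ] before /q/. In each pair only place changes, matching the following consonant, while manner and voice stay constant.
/z/ is a voiced alveolar fricative. The following trigger /k/ is velar, so /z/ must become velar as well.
Changing only its place to velar gives [ɣ] — the voiced velar fricative.

[ɢiɣkɔ]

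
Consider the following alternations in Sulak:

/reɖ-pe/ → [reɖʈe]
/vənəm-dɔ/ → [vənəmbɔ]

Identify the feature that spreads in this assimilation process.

place

Underlying /p/ is realised as [ʈ] next to /ɖ/; /ɖ/ itself does not change.
The change bilabial → retroflex matches the place of the preceding /ɖ/, identifying this as place assimilation.
Checking the remaining alternation: /d/ → [b] after /m/ (alveolar → bilabial, matching bilabial) — only place changes, and always toward the preceding segment.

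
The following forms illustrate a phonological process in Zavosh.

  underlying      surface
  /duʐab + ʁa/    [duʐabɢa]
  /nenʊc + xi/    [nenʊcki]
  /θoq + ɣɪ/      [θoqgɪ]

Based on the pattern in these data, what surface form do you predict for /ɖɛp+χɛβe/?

[ɖɛpqɛβe]

The data show progressive manner assimilation: /ʁ/ → [ɢ] after /b/; /x/ → [k] after /c/; /ɣ/ → [g] after /q/. In each pair only manner changes, matching the preceding consonant, while place and voice stay constant.
The rule targets /χ/ (voiceless uvular fricative), which sits after the trigger /p/ (stop).
The voiceless uvular stop is [q], so /χ/ → [q].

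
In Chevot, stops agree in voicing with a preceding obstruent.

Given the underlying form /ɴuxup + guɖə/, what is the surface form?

[ɴuxupkuɖə]

The rule targets /g/ (voiced velar stop), which sits after the trigger /p/ (voiceless).
Changing only its voicing to voiceless gives [k] — the voiceless velar stop.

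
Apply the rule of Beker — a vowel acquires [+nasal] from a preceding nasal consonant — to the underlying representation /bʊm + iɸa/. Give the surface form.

The vowel /i/ is adjacent to the preceding nasal /m/, so it acquires [+nasal] and surfaces as [ĩ].

[bʊmĩɸa]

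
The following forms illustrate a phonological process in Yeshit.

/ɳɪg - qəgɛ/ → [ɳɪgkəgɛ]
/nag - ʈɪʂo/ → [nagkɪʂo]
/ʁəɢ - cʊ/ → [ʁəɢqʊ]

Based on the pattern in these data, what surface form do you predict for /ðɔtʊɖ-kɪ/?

The data show progressive place assimilation: /q/ → [k] after /g/; /ʈ/ → [k] after /g/; /c/ → [q] after /ɢ/. In each pair only place changes, matching the preceding consonant, while manner and voice stay constant.
The rule targets /k/ (voiceless velar stop), which sits after the trigger /ɖ/ (retroflex).
A voiceless retroflex stop is [ʈ], so the surface segment is [ʈ].

[ðɔtʊɖʈɪ]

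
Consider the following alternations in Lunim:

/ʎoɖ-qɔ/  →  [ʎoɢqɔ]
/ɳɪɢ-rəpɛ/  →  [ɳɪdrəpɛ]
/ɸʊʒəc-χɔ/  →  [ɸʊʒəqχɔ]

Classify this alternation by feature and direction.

Underlying /ɖ/ is realised as [ɢ] next to /q/; /q/ itself does not change.
The change retroflex → uvular matches the place of the following /q/, identifying this as place assimilation.
Manner and voice are unchanged, so the assimilation is partial, not total.
The other alternating forms pattern the same way: /ɢ/ → [d] before /r/ (uvular → alveolar, matching alveolar); /c/ → [q] before /χ/ (palatal → uvular, matching uvular) — only place changes, and always toward the following segment.
Since the segment that changes precedes the conditioning segment, the assimilation is regressive.

regressive place assimilation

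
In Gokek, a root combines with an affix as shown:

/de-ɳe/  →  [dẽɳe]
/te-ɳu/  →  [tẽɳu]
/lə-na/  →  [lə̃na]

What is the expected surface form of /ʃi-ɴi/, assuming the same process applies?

[ʃĩɴi]

The data show regressive nasality assimilation (vowel nasalisation): /e/ → [ẽ] before /ɳ/; /ə/ → [ə̃] before /n/ — a vowel is nasalised by an immediately following nasal consonant.
The vowel /i/ is adjacent to the following nasal /ɴ/, so it acquires [+nasal] and surfaces as [ĩ].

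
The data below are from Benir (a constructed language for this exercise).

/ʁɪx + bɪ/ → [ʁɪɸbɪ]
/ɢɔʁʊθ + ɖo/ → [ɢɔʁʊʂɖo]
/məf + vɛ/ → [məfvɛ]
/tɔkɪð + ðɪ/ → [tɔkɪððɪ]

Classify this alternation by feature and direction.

Comparing underlying and surface forms, /x/ → [ɸ] is the alternation; the neighbouring /b/ is constant.
/x/ is velar while /b/ is bilabial; the output [ɸ] is bilabial, matching the trigger — so the feature that spreads is place.
Manner and voice are unchanged, so the assimilation is partial, not total.
Checking the remaining alternation: /θ/ → [ʂ] before /ɖ/ (dental → retroflex, matching retroflex) — only place changes, and always toward the following segment.
Nothing changes in [məfvɛ], [tɔkɪððɪ]: there the adjacent consonants already agree in place (/f/ and /v/ are both labiodental; /ð/ and /ð/ are both dental), so these forms are consistent with the same rule.
The trigger is the following segment, so the direction is regressive (anticipatory).

regressive place assimilation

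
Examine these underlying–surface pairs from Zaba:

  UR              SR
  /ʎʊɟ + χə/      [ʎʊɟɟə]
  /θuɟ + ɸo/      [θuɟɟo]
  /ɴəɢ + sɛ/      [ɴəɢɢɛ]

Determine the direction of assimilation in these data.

Underlying /χ/ is realised as [ɟ] next to /ɟ/; /ɟ/ itself does not change.
The output [ɟ] is identical to the trigger /ɟ/ — every feature (place, manner, voicing) has been copied — so this is total assimilation.
The remaining alternations confirm this: /ɸ/ → [ɟ] after /ɟ/; /s/ → [ɢ] after /ɢ/ — in each case the output is a copy of the preceding consonant.
The trigger is the preceding segment, so the direction is progressive (perseverative).

progressive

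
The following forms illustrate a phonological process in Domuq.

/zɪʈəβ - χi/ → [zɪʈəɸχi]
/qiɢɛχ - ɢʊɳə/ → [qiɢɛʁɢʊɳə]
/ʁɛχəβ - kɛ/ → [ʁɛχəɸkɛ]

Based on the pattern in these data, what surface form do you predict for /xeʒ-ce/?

[xeʃce]

The data show regressive voicing assimilation: /β/ → [ɸ] before /χ/; /χ/ → [ʁ] before /ɢ/; /β/ → [ɸ] before /k/. In each pair only voicing changes, matching the following consonant, while place and manner stay constant.
The rule targets /ʒ/ (voiced postalveolar fricative), which sits before the trigger /c/ (voiceless).
Changing only its voicing to voiceless gives [ʃ] — the voiceless postalveolar fricative.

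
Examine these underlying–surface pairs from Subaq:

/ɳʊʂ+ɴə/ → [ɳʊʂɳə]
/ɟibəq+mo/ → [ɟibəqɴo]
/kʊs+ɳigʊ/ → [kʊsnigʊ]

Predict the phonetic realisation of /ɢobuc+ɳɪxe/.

[ɢobucɲɪxe]

The data show progressive place assimilation: /ɴ/ → [ɳ] after /ʂ/; /m/ → [ɴ] after /q/; /ɳ/ → [n] after /s/. In each pair only place changes, matching the preceding consonant, while manner and voice stay constant.
The rule targets /ɳ/ (voiced retroflex nasal), which sits after the trigger /c/ (palatal).
Changing only its place to palatal gives [ɲ] — the voiced palatal nasal.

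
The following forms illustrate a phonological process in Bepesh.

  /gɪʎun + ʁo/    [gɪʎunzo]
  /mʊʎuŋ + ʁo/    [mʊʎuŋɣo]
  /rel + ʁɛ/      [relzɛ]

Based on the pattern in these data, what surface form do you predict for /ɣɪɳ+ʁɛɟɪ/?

The data show progressive place assimilation: /ʁ/ → [z] after /n/; /ʁ/ → [ɣ] after /ŋ/; /ʁ/ → [z] after /l/. In each pair only place changes, matching the preceding consonant, while manner and voice stay constant.
The rule targets /ʁ/ (voiced uvular fricative), which sits after the trigger /ɳ/ (retroflex).
Changing only its place to retroflex gives [ʐ] — the voiced retroflex fricative.

[ɣɪɳʐɛɟɪ]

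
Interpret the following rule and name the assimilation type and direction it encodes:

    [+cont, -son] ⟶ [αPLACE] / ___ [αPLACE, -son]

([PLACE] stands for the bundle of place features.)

regressive place assimilation

The shared variable α links the value of the place features (abbreviated [PLACE]) on the target to the same value on the neighbouring segment, so place is the feature that assimilates.
The conditioning segment sits to the right of the focus bar, meaning the trigger follows the segment that changes — regressive assimilation.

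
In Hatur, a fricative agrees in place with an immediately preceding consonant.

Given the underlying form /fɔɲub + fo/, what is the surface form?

[fɔɲubɸo]

/f/ is a voiceless labiodental fricative. The preceding trigger /b/ is bilabial, so /f/ must become bilabial as well.
Changing only its place to bilabial gives [ɸ] — the voiceless bilabial fricative.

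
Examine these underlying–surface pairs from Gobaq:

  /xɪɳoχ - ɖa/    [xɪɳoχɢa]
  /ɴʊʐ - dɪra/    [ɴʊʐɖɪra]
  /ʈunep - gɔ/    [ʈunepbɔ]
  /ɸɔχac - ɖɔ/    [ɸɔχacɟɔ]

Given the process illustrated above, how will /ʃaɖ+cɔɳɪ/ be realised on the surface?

[ʃaɖʈɔɳɪ]

The data show progressive place assimilation: /ɖ/ → [ɢ] after /χ/; /d/ → [ɖ] after /ʐ/; /g/ → [b] after /p/; /ɖ/ → [ɟ] after /c/. In each pair only place changes, matching the preceding consonant, while manner and voice stay constant.
/c/ is a voiceless palatal stop. The preceding trigger /ɖ/ is retroflex, so /c/ must become retroflex as well.
The voiceless retroflex stop is [ʈ], so /c/ → [ʈ].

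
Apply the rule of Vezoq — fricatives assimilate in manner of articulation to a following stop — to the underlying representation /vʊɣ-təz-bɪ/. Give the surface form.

[vʊgtədbɪ]

The rule targets /ɣ/ (voiced velar fricative), which sits before the trigger /t/ (stop).
The voiced velar stop is [g], so /ɣ/ → [g].
At the second juncture, /z/ likewise becomes [d] adjacent to /b/.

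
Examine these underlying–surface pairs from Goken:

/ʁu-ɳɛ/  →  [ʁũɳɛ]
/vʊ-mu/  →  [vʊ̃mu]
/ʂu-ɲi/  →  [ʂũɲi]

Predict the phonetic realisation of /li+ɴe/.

[lĩɴe]

The data show regressive nasality assimilation (vowel nasalisation): /u/ → [ũ] before /ɳ/; /ʊ/ → [ʊ̃] before /m/; /u/ → [ũ] before /ɲ/ — a vowel is nasalised by an immediately following nasal consonant.
/i/ sits next to the nasal /ɴ/ and is therefore nasalised to [ĩ].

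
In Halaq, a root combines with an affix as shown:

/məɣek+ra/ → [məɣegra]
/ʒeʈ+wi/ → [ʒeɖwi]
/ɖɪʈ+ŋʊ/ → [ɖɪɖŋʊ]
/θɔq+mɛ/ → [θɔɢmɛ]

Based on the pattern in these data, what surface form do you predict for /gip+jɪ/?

[gibjɪ]

The data show regressive voicing assimilation: /k/ → [g] before /r/; /ʈ/ → [ɖ] before /w/; /ʈ/ → [ɖ] before /ŋ/; /q/ → [ɢ] before /m/. In each pair only voicing changes, matching the following consonant, while place and manner stay constant.
/p/ is a voiceless bilabial stop. The following trigger /j/ is voiced, so /p/ must become voiced as well.
The voiced bilabial stop is [b], so /p/ → [b].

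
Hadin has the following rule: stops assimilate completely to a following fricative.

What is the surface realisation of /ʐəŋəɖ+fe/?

/ɖ/ is the segment targeted by the rule; it sits immediately before /f/, so it assimilates completely and surfaces as [f].

[ʐəŋəffe]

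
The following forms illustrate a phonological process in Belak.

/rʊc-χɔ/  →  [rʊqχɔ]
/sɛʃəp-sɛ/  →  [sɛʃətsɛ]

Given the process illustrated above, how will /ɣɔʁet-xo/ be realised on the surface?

The data show regressive place assimilation: /c/ → [q] before /χ/; /p/ → [t] before /s/. In each pair only place changes, matching the following consonant, while manner and voice stay constant.
/t/ is a voiceless alveolar stop. The following trigger /x/ is velar, so /t/ must become velar as well.
Changing only its place to velar gives [k] — the voiceless velar stop.

[ɣɔʁekxo]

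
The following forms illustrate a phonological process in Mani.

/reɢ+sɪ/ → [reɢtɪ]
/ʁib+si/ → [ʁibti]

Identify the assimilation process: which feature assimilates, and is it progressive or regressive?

Underlying /s/ is realised as [t] next to /ɢ/; /ɢ/ itself does not change.
The change fricative → stop matches the manner of the preceding /ɢ/, identifying this as manner assimilation.
Place and voice are unchanged, so the assimilation is partial, not total.
The other alternating form patterns the same way: /s/ → [t] after /b/ (fricative → stop, matching a stop) — only manner changes, and always toward the preceding segment.
Since the segment that changes follows the conditioning segment, the assimilation is progressive.

progressive manner assimilation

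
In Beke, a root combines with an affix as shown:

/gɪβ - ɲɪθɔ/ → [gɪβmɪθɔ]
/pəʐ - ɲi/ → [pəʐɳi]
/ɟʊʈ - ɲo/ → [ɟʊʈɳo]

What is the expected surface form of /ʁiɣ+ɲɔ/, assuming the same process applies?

[ʁiɣŋɔ]

The data show progressive place assimilation: /ɲ/ → [m] after /β/; /ɲ/ → [ɳ] after /ʐ/; /ɲ/ → [ɳ] after /ʈ/. In each pair only place changes, matching the preceding consonant, while manner and voice stay constant.
The rule targets /ɲ/ (voiced palatal nasal), which sits after the trigger /ɣ/ (velar).
The voiced velar nasal is [ŋ], so /ɲ/ → [ŋ].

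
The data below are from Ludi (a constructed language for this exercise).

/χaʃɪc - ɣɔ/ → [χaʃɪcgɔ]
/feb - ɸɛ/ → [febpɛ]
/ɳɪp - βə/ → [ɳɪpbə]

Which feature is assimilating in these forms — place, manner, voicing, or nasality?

Underlying /ɣ/ is realised as [g] next to /c/; /c/ itself does not change.
/ɣ/ is a fricative while /c/ is a stop; the output [g] is a stop, matching the trigger — so the feature that spreads is manner.
The other alternating forms pattern the same way: /ɸ/ → [p] after /b/ (fricative → stop, matching a stop); /β/ → [b] after /p/ (fricative → stop, matching a stop) — only manner changes, and always toward the preceding segment.

manner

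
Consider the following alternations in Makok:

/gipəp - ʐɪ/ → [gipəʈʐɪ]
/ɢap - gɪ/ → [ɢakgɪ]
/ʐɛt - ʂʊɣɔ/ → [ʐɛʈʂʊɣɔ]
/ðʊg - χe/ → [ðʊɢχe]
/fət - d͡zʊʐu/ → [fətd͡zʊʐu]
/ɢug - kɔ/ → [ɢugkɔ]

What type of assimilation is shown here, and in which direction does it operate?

The segment that alternates is /p/, which surfaces as [ʈ] when adjacent to /ʐ/.
/p/ is bilabial while /ʐ/ is retroflex; the output [ʈ] is retroflex, matching the trigger — so the feature that spreads is place.
Manner and voice are unchanged, so the assimilation is partial, not total.
Checking the remaining alternations: /p/ → [k] before /g/ (bilabial → velar, matching velar); /t/ → [ʈ] before /ʂ/ (alveolar → retroflex, matching retroflex); /g/ → [ɢ] before /χ/ (velar → uvular, matching uvular) — only place changes, and always toward the following segment.
Nothing changes in [fətd͡zʊʐu], [ɢugkɔ]: there the adjacent consonants already agree in place (/t/ and /d͡z/ are both alveolar; /g/ and /k/ are both velar), so these forms are consistent with the same rule.
Since the segment that changes precedes the conditioning segment, the assimilation is regressive.

regressive place assimilation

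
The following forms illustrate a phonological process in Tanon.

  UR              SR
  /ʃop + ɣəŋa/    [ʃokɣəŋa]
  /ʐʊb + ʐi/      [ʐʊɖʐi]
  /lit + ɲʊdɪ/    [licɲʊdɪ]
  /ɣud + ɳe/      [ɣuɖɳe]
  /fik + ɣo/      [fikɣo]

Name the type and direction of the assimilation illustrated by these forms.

Underlying /p/ is realised as [k] next to /ɣ/; /ɣ/ itself does not change.
/p/ is bilabial while /ɣ/ is velar; the output [k] is velar, matching the trigger — so the feature that spreads is place.
Manner and voice are unchanged, so the assimilation is partial, not total.
The same holds elsewhere in the data: /b/ → [ɖ] before /ʐ/ (bilabial → retroflex, matching retroflex); /t/ → [c] before /ɲ/ (alveolar → palatal, matching palatal); /d/ → [ɖ] before /ɳ/ (alveolar → retroflex, matching retroflex) — only place changes, and always toward the following segment.
No alternation appears in [fikɣo]: there the adjacent consonants already agree in place (/k/ and /ɣ/ are both velar), so this form is consistent with the same rule.
Since the segment that changes precedes the conditioning segment, the assimilation is regressive.

regressive place assimilation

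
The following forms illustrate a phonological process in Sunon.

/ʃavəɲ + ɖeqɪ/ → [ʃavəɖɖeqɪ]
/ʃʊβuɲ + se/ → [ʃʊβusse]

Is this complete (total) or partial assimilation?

total assimilation

Comparing underlying and surface forms, /ɲ/ → [ɖ] is the alternation; the neighbouring /ɖ/ is constant.
The output [ɖ] is identical to the trigger /ɖ/ — every feature (place, manner, voicing) has been copied — so this is total assimilation.
The remaining alternation confirms this: /ɲ/ → [s] before /s/ — in each case the output is a copy of the following consonant.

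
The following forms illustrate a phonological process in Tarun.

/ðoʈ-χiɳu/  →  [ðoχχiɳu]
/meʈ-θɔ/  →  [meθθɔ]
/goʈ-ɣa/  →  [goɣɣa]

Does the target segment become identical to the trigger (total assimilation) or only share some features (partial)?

total assimilation

The segment that alternates is /ʈ/, which surfaces as [χ] when adjacent to /χ/.
The output [χ] is identical to the trigger /χ/ — every feature (place, manner, voicing) has been copied — so this is total assimilation.
The other forms behave the same way: /ʈ/ → [θ] before /θ/; /ʈ/ → [ɣ] before /ɣ/ — in each case the output is a copy of the following consonant.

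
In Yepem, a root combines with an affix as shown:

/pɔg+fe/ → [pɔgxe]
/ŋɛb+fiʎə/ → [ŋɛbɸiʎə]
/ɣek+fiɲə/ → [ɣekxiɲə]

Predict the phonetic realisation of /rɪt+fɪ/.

[rɪtsɪ]

The data show progressive place assimilation: /f/ → [x] after /g/; /f/ → [ɸ] after /b/; /f/ → [x] after /k/. In each pair only place changes, matching the preceding consonant, while manner and voice stay constant.
/f/ is a voiceless labiodental fricative. The preceding trigger /t/ is alveolar, so /f/ must become alveolar as well.
Changing only its place to alveolar gives [s] — the voiceless alveolar fricative.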